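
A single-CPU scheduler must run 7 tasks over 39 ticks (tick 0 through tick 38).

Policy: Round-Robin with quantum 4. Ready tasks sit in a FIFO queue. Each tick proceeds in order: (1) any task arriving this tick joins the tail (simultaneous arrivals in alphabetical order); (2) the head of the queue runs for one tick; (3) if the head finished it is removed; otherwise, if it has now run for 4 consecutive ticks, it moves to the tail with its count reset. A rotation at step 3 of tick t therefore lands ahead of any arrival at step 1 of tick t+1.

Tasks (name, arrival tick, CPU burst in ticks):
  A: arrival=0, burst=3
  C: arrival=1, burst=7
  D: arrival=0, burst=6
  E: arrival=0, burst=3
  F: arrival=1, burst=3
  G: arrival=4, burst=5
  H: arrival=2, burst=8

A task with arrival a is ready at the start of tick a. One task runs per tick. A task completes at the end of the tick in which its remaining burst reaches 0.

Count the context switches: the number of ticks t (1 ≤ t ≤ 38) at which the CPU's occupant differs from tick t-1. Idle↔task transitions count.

t=0: queue=[A,D,E] q_used=0 → run A
t=1: queue=[A,D,E,C,F] q_used=1 → run A
t=2: queue=[A,D,E,C,F,H] q_used=2 → run A
t=3: queue=[D,E,C,F,H] q_used=0 → run D
t=4: queue=[D,E,C,F,H,G] q_used=1 → run D
t=5: queue=[D,E,C,F,H,G] q_used=2 → run D
t=6: queue=[D,E,C,F,H,G] q_used=3 → run D
t=7: queue=[E,C,F,H,G,D] q_used=0 → run E
t=8: queue=[E,C,F,H,G,D] q_used=1 → run E
t=9: queue=[E,C,F,H,G,D] q_used=2 → run E
t=10: queue=[C,F,H,G,D] q_used=0 → run C
t=11: queue=[C,F,H,G,D] q_used=1 → run C
t=12: queue=[C,F,H,G,D] q_used=2 → run C
t=13: queue=[C,F,H,G,D] q_used=3 → run C
t=14: queue=[F,H,G,D,C] q_used=0 → run F
t=15: queue=[F,H,G,D,C] q_used=1 → run F
t=16: queue=[F,H,G,D,C] q_used=2 → run F
t=17: queue=[H,G,D,C] q_used=0 → run H
t=18: queue=[H,G,D,C] q_used=1 → run H
t=19: queue=[H,G,D,C] q_used=2 → run H
t=20: queue=[H,G,D,C] q_used=3 → run H
t=21: queue=[G,D,C,H] q_used=0 → run G
t=22: queue=[G,D,C,H] q_used=1 → run G
t=23: queue=[G,D,C,H] q_used=2 → run G
t=24: queue=[G,D,C,H] q_used=3 → run G
t=25: queue=[D,C,H,G] q_used=0 → run D
t=26: queue=[D,C,H,G] q_used=1 → run D
t=27: queue=[C,H,G] q_used=0 → run C
t=28: queue=[C,H,G] q_used=1 → run C
t=29: queue=[C,H,G] q_used=2 → run C
t=30: queue=[H,G] q_used=0 → run H
t=31: queue=[H,G] q_used=1 → run H
t=32: queue=[H,G] q_used=2 → run H
t=33: queue=[H,G] q_used=3 → run H
t=34: queue=[G] q_used=0 → run G
t=35: (idle)
t=36: (idle)
t=37: (idle)
t=38: (idle)

context switches = 11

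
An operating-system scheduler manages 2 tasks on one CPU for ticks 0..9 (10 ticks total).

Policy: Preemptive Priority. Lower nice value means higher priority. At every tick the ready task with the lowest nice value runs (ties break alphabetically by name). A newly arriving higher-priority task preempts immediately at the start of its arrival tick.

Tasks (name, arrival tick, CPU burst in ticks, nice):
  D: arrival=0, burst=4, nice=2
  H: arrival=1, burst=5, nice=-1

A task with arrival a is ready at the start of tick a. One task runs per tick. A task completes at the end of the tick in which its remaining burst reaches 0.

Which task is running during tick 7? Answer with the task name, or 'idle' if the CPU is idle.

t=0: ready={D} → run D
t=1: ready={D,H} → run H
t=2: ready={D,H} → run H
t=3: ready={D,H} → run H
t=4: ready={D,H} → run H
t=5: ready={D,H} → run H
t=6: ready={D} → run D
t=7: ready={D} → run D
t=8: ready={D} → run D
t=9: (idle)

running at tick 7 = D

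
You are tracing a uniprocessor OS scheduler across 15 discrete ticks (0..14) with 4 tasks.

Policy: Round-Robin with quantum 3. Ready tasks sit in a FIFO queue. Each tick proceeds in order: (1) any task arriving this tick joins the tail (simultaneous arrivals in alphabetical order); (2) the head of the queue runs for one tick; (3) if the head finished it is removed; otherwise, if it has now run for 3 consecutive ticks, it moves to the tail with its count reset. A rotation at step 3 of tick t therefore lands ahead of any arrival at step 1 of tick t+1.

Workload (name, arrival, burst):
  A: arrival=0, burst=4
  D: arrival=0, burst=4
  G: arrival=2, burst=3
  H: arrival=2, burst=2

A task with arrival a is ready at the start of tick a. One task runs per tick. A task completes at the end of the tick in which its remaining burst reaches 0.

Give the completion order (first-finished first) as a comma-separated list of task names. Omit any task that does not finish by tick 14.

t=0: queue=[A,D] q_used=0 → run A
t=1: queue=[A,D] q_used=1 → run A
t=2: queue=[A,D,G,H] q_used=2 → run A
t=3: queue=[D,G,H,A] q_used=0 → run D
t=4: queue=[D,G,H,A] q_used=1 → run D
t=5: queue=[D,G,H,A] q_used=2 → run D
t=6: queue=[G,H,A,D] q_used=0 → run G
t=7: queue=[G,H,A,D] q_used=1 → run G
t=8: queue=[G,H,A,D] q_used=2 → run G
t=9: queue=[H,A,D] q_used=0 → run H
t=10: queue=[H,A,D] q_used=1 → run H
t=11: queue=[A,D] q_used=0 → run A
t=12: queue=[D] q_used=0 → run D
t=13: (idle)
t=14: (idle)

completion order = G, H, A, D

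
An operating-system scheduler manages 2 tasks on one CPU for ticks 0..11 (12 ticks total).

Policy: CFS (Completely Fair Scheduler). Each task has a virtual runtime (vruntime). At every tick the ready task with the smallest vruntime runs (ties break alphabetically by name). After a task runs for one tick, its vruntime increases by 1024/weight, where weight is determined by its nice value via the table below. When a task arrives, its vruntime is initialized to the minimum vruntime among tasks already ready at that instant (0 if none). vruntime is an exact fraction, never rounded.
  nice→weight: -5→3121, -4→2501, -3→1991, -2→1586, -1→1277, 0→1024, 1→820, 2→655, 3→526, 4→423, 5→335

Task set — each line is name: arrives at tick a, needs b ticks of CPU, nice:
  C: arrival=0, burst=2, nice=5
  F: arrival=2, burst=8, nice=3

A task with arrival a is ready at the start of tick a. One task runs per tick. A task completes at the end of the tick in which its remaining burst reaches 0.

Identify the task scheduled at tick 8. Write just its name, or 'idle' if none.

t=0: vr[C=0] → run C
t=1: vr[C=1024/335] → run C
t=2: vr[F=0] → run F
t=3: vr[F=512/263] → run F
t=4: vr[F=1024/263] → run F
t=5: vr[F=1536/263] → run F
t=6: vr[F=2048/263] → run F
t=7: vr[F=2560/263] → run F
t=8: vr[F=3072/263] → run F
t=9: vr[F=3584/263] → run F
t=10: (idle)
t=11: (idle)

running at tick 8 = F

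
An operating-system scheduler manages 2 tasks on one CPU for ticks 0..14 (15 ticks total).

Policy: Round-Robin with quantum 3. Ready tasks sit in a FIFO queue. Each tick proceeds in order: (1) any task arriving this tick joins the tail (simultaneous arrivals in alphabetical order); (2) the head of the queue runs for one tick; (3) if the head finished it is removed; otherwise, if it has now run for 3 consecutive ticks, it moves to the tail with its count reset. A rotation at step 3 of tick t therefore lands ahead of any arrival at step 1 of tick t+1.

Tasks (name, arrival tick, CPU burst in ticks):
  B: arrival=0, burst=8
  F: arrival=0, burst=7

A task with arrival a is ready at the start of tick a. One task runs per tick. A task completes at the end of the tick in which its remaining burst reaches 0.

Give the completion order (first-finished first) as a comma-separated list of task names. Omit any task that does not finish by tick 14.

t=0: queue=[B,F] q_used=0 → run B
t=1: queue=[B,F] q_used=1 → run B
t=2: queue=[B,F] q_used=2 → run B
t=3: queue=[F,B] q_used=0 → run F
t=4: queue=[F,B] q_used=1 → run F
t=5: queue=[F,B] q_used=2 → run F
t=6: queue=[B,F] q_used=0 → run B
t=7: queue=[B,F] q_used=1 → run B
t=8: queue=[B,F] q_used=2 → run B
t=9: queue=[F,B] q_used=0 → run F
t=10: queue=[F,B] q_used=1 → run F
t=11: queue=[F,B] q_used=2 → run F
t=12: queue=[B,F] q_used=0 → run B
t=13: queue=[B,F] q_used=1 → run B
t=14: queue=[F] q_used=0 → run F

completion order = B, F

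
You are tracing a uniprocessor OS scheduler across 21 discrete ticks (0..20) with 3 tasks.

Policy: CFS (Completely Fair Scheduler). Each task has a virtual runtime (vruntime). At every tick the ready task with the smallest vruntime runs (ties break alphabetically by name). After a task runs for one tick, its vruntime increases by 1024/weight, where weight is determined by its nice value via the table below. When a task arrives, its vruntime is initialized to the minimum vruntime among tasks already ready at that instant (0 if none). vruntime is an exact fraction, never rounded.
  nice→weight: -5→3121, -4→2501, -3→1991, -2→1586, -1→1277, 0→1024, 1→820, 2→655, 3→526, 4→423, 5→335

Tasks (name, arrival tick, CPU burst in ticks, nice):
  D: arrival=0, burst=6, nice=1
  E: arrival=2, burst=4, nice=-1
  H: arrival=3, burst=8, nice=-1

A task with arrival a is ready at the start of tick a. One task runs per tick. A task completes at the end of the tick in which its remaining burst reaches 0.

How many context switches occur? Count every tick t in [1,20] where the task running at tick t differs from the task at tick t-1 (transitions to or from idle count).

context switches = 14

t=0: vr[D=0] → run D
t=1: vr[D=256/205] → run D
t=2: vr[D=512/205 E=512/205] → run D
t=3: vr[D=768/205 E=512/205 H=512/205] → run E
t=4: vr[D=768/205 E=863744/261785 H=512/205] → run H
t=5: vr[D=768/205 E=863744/261785 H=863744/261785] → run E
t=6: vr[D=768/205 E=1073664/261785 H=863744/261785] → run H
t=7: vr[D=768/205 E=1073664/261785 H=1073664/261785] → run D
t=8: vr[D=1024/205 E=1073664/261785 H=1073664/261785] → run E
t=9: vr[D=1024/205 E=1283584/261785 H=1073664/261785] → run H
t=10: vr[D=1024/205 E=1283584/261785 H=1283584/261785] → run E
t=11: vr[D=1024/205 H=1283584/261785] → run H
t=12: vr[D=1024/205 H=1493504/261785] → run D
t=13: vr[D=256/41 H=1493504/261785] → run H
t=14: vr[D=256/41 H=1703424/261785] → run D
t=15: vr[H=1703424/261785] → run H
t=16: vr[H=1913344/261785] → run H
t=17: vr[H=2123264/261785] → run H
t=18: (idle)
t=19: (idle)
t=20: (idle)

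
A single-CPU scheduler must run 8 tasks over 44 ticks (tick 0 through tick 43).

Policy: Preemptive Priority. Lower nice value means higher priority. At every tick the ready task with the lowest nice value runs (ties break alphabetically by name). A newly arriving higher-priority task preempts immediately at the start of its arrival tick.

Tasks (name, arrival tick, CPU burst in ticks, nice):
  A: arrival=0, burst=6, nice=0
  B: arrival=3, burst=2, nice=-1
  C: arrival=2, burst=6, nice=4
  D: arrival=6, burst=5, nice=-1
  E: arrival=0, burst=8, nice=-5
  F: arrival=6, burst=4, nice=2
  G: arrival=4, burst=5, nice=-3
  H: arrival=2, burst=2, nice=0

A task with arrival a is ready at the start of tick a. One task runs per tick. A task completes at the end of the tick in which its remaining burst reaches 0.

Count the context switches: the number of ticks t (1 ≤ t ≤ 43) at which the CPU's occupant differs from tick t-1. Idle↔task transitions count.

t=0: ready={A,E} → run E
t=1: ready={A,E} → run E
t=2: ready={A,C,E,H} → run E
t=3: ready={A,B,C,E,H} → run E
t=4: ready={A,B,C,E,G,H} → run E
t=5: ready={A,B,C,E,G,H} → run E
t=6: ready={A,B,C,D,E,F,G,H} → run E
t=7: ready={A,B,C,D,E,F,G,H} → run E
t=8: ready={A,B,C,D,F,G,H} → run G
t=9: ready={A,B,C,D,F,G,H} → run G
t=10: ready={A,B,C,D,F,G,H} → run G
t=11: ready={A,B,C,D,F,G,H} → run G
t=12: ready={A,B,C,D,F,G,H} → run G
t=13: ready={A,B,C,D,F,H} → run B
t=14: ready={A,B,C,D,F,H} → run B
t=15: ready={A,C,D,F,H} → run D
t=16: ready={A,C,D,F,H} → run D
t=17: ready={A,C,D,F,H} → run D
t=18: ready={A,C,D,F,H} → run D
t=19: ready={A,C,D,F,H} → run D
t=20: ready={A,C,F,H} → run A
t=21: ready={A,C,F,H} → run A
t=22: ready={A,C,F,H} → run A
t=23: ready={A,C,F,H} → run A
t=24: ready={A,C,F,H} → run A
t=25: ready={A,C,F,H} → run A
t=26: ready={C,F,H} → run H
t=27: ready={C,F,H} → run H
t=28: ready={C,F} → run F
t=29: ready={C,F} → run F
t=30: ready={C,F} → run F
t=31: ready={C,F} → run F
t=32: ready={C} → run C
t=33: ready={C} → run C
t=34: ready={C} → run C
t=35: ready={C} → run C
t=36: ready={C} → run C
t=37: ready={C} → run C
t=38: (idle)
t=39: (idle)
t=40: (idle)
t=41: (idle)
t=42: (idle)
t=43: (idle)

context switches = 8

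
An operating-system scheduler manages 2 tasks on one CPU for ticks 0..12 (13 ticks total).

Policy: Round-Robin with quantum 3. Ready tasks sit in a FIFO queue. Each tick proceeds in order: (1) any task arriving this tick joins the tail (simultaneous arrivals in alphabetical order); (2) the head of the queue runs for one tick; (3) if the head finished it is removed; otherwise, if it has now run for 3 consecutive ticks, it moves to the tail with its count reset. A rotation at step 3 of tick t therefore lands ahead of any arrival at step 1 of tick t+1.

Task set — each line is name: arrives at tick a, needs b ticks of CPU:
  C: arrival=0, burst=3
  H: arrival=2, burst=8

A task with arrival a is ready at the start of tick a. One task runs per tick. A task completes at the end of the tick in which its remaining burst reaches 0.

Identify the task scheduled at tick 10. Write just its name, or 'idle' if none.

t=0: queue=[C] q_used=0 → run C
t=1: queue=[C] q_used=1 → run C
t=2: queue=[C,H] q_used=2 → run C
t=3: queue=[H] q_used=0 → run H
t=4: queue=[H] q_used=1 → run H
t=5: queue=[H] q_used=2 → run H
t=6: queue=[H] q_used=0 → run H
t=7: queue=[H] q_used=1 → run H
t=8: queue=[H] q_used=2 → run H
t=9: queue=[H] q_used=0 → run H
t=10: queue=[H] q_used=1 → run H
t=11: (idle)
t=12: (idle)

running at tick 10 = H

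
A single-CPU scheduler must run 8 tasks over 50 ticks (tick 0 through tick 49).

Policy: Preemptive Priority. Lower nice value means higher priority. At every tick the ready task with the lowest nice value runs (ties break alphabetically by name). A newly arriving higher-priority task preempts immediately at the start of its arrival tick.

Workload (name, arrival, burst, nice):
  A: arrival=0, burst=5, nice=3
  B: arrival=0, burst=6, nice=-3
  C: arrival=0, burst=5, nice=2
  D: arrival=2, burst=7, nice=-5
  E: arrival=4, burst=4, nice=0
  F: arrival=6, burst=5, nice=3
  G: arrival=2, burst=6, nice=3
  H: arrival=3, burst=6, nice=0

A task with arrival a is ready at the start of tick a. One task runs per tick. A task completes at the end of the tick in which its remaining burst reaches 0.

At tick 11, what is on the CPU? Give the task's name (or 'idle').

t=0: ready={A,B,C} → run B
t=1: ready={A,B,C} → run B
t=2: ready={A,B,C,D,G} → run D
t=3: ready={A,B,C,D,G,H} → run D
t=4: ready={A,B,C,D,E,G,H} → run D
t=5: ready={A,B,C,D,E,G,H} → run D
t=6: ready={A,B,C,D,E,F,G,H} → run D
t=7: ready={A,B,C,D,E,F,G,H} → run D
t=8: ready={A,B,C,D,E,F,G,H} → run D
t=9: ready={A,B,C,E,F,G,H} → run B
t=10: ready={A,B,C,E,F,G,H} → run B
t=11: ready={A,B,C,E,F,G,H} → run B
t=12: ready={A,B,C,E,F,G,H} → run B
t=13: ready={A,C,E,F,G,H} → run E
t=14: ready={A,C,E,F,G,H} → run E
t=15: ready={A,C,E,F,G,H} → run E
t=16: ready={A,C,E,F,G,H} → run E
t=17: ready={A,C,F,G,H} → run H
t=18: ready={A,C,F,G,H} → run H
t=19: ready={A,C,F,G,H} → run H
t=20: ready={A,C,F,G,H} → run H
t=21: ready={A,C,F,G,H} → run H
t=22: ready={A,C,F,G,H} → run H
t=23: ready={A,C,F,G} → run C
t=24: ready={A,C,F,G} → run C
t=25: ready={A,C,F,G} → run C
t=26: ready={A,C,F,G} → run C
t=27: ready={A,C,F,G} → run C
t=28: ready={A,F,G} → run A
t=29: ready={A,F,G} → run A
t=30: ready={A,F,G} → run A
t=31: ready={A,F,G} → run A
t=32: ready={A,F,G} → run A
t=33: ready={F,G} → run F
t=34: ready={F,G} → run F
t=35: ready={F,G} → run F
t=36: ready={F,G} → run F
t=37: ready={F,G} → run F
t=38: ready={G} → run G
t=39: ready={G} → run G
t=40: ready={G} → run G
t=41: ready={G} → run G
t=42: ready={G} → run G
t=43: ready={G} → run G
t=44: (idle)
t=45: (idle)
t=46: (idle)
t=47: (idle)
t=48: (idle)
t=49: (idle)

running at tick 11 = B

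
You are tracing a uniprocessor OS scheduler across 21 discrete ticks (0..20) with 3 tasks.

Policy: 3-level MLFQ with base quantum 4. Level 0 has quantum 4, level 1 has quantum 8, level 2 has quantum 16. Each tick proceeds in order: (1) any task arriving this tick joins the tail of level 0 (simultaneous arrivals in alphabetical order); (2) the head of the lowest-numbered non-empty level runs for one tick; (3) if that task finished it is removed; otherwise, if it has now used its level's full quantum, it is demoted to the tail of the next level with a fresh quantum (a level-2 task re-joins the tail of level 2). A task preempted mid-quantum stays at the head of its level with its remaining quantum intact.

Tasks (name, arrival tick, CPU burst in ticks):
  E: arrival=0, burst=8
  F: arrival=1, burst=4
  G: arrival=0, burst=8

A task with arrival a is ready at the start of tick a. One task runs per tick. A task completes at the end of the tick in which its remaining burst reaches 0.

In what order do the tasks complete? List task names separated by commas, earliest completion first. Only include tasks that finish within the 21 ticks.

t=0: L0/L1/L2 = EG/-/- → run E
t=1: L0/L1/L2 = EGF/-/- → run E
t=2: L0/L1/L2 = EGF/-/- → run E
t=3: L0/L1/L2 = EGF/-/- → run E
t=4: L0/L1/L2 = GF/E/- → run G
t=5: L0/L1/L2 = GF/E/- → run G
t=6: L0/L1/L2 = GF/E/- → run G
t=7: L0/L1/L2 = GF/E/- → run G
t=8: L0/L1/L2 = F/EG/- → run F
t=9: L0/L1/L2 = F/EG/- → run F
t=10: L0/L1/L2 = F/EG/- → run F
t=11: L0/L1/L2 = F/EG/- → run F
t=12: L0/L1/L2 = -/EG/- → run E
t=13: L0/L1/L2 = -/EG/- → run E
t=14: L0/L1/L2 = -/EG/- → run E
t=15: L0/L1/L2 = -/EG/- → run E
t=16: L0/L1/L2 = -/G/- → run G
t=17: L0/L1/L2 = -/G/- → run G
t=18: L0/L1/L2 = -/G/- → run G
t=19: L0/L1/L2 = -/G/- → run G
t=20: (idle)

completion order = F, E, G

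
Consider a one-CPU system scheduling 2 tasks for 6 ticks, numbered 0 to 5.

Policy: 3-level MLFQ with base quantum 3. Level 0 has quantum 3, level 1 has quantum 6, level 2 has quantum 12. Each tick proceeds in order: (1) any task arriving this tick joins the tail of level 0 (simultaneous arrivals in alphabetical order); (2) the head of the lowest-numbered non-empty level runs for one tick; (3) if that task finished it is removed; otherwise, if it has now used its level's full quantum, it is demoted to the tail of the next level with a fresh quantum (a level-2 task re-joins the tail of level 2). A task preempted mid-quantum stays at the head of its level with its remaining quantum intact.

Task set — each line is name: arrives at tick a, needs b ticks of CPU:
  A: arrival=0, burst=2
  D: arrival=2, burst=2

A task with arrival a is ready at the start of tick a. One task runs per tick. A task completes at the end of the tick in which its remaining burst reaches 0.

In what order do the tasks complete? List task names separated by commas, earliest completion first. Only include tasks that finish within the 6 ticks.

t=0: L0/L1/L2 = A/-/- → run A
t=1: L0/L1/L2 = A/-/- → run A
t=2: L0/L1/L2 = D/-/- → run D
t=3: L0/L1/L2 = D/-/- → run D
t=4: (idle)
t=5: (idle)

completion order = A, D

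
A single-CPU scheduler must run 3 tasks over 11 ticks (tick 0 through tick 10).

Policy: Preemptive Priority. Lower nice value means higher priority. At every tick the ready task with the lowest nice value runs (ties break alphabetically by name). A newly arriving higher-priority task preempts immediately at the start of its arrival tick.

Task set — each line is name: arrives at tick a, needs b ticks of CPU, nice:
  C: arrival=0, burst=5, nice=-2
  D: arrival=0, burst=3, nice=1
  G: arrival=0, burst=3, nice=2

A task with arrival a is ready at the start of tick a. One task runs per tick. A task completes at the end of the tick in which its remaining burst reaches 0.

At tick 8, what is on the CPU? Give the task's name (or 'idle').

running at tick 8 = G

t=0: ready={C,D,G} → run C
t=1: ready={C,D,G} → run C
t=2: ready={C,D,G} → run C
t=3: ready={C,D,G} → run C
t=4: ready={C,D,G} → run C
t=5: ready={D,G} → run D
t=6: ready={D,G} → run D
t=7: ready={D,G} → run D
t=8: ready={G} → run G
t=9: ready={G} → run G
t=10: ready={G} → run G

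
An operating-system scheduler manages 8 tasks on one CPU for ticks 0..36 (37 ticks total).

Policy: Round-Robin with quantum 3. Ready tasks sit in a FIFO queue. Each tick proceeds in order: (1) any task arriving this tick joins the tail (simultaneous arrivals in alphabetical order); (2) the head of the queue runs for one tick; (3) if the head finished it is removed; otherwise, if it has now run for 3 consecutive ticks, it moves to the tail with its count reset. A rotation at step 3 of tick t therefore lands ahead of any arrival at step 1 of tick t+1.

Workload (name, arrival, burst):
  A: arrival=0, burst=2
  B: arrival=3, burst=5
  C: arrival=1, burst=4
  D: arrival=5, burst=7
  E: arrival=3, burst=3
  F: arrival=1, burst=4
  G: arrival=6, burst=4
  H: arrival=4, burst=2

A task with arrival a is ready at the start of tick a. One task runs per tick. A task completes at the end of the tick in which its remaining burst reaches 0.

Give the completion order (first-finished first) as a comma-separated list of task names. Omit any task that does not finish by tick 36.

t=0: queue=[A] q_used=0 → run A
t=1: queue=[A,C,F] q_used=1 → run A
t=2: queue=[C,F] q_used=0 → run C
t=3: queue=[C,F,B,E] q_used=1 → run C
t=4: queue=[C,F,B,E,H] q_used=2 → run C
t=5: queue=[F,B,E,H,C,D] q_used=0 → run F
t=6: queue=[F,B,E,H,C,D,G] q_used=1 → run F
t=7: queue=[F,B,E,H,C,D,G] q_used=2 → run F
t=8: queue=[B,E,H,C,D,G,F] q_used=0 → run B
t=9: queue=[B,E,H,C,D,G,F] q_used=1 → run B
t=10: queue=[B,E,H,C,D,G,F] q_used=2 → run B
t=11: queue=[E,H,C,D,G,F,B] q_used=0 → run E
t=12: queue=[E,H,C,D,G,F,B] q_used=1 → run E
t=13: queue=[E,H,C,D,G,F,B] q_used=2 → run E
t=14: queue=[H,C,D,G,F,B] q_used=0 → run H
t=15: queue=[H,C,D,G,F,B] q_used=1 → run H
t=16: queue=[C,D,G,F,B] q_used=0 → run C
t=17: queue=[D,G,F,B] q_used=0 → run D
t=18: queue=[D,G,F,B] q_used=1 → run D
t=19: queue=[D,G,F,B] q_used=2 → run D
t=20: queue=[G,F,B,D] q_used=0 → run G
t=21: queue=[G,F,B,D] q_used=1 → run G
t=22: queue=[G,F,B,D] q_used=2 → run G
t=23: queue=[F,B,D,G] q_used=0 → run F
t=24: queue=[B,D,G] q_used=0 → run B
t=25: queue=[B,D,G] q_used=1 → run B
t=26: queue=[D,G] q_used=0 → run D
t=27: queue=[D,G] q_used=1 → run D
t=28: queue=[D,G] q_used=2 → run D
t=29: queue=[G,D] q_used=0 → run G
t=30: queue=[D] q_used=0 → run D
t=31: (idle)
t=32: (idle)
t=33: (idle)
t=34: (idle)
t=35: (idle)
t=36: (idle)

completion order = A, E, H, C, F, B, G, D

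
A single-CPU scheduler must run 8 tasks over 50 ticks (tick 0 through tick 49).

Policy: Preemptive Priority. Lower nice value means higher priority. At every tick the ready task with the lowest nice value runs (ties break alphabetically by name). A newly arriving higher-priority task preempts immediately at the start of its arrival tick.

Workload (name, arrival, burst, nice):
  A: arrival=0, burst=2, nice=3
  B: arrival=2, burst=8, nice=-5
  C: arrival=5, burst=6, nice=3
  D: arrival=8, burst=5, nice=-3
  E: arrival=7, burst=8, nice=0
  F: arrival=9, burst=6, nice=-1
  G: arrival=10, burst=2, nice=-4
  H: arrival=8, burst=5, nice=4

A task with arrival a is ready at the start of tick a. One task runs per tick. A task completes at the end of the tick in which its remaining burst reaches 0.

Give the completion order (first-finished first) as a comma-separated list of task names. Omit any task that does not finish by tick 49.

t=0: ready={A} → run A
t=1: ready={A} → run A
t=2: ready={B} → run B
t=3: ready={B} → run B
t=4: ready={B} → run B
t=5: ready={B,C} → run B
t=6: ready={B,C} → run B
t=7: ready={B,C,E} → run B
t=8: ready={B,C,D,E,H} → run B
t=9: ready={B,C,D,E,F,H} → run B
t=10: ready={C,D,E,F,G,H} → run G
t=11: ready={C,D,E,F,G,H} → run G
t=12: ready={C,D,E,F,H} → run D
t=13: ready={C,D,E,F,H} → run D
t=14: ready={C,D,E,F,H} → run D
t=15: ready={C,D,E,F,H} → run D
t=16: ready={C,D,E,F,H} → run D
t=17: ready={C,E,F,H} → run F
t=18: ready={C,E,F,H} → run F
t=19: ready={C,E,F,H} → run F
t=20: ready={C,E,F,H} → run F
t=21: ready={C,E,F,H} → run F
t=22: ready={C,E,F,H} → run F
t=23: ready={C,E,H} → run E
t=24: ready={C,E,H} → run E
t=25: ready={C,E,H} → run E
t=26: ready={C,E,H} → run E
t=27: ready={C,E,H} → run E
t=28: ready={C,E,H} → run E
t=29: ready={C,E,H} → run E
t=30: ready={C,E,H} → run E
t=31: ready={C,H} → run C
t=32: ready={C,H} → run C
t=33: ready={C,H} → run C
t=34: ready={C,H} → run C
t=35: ready={C,H} → run C
t=36: ready={C,H} → run C
t=37: ready={H} → run H
t=38: ready={H} → run H
t=39: ready={H} → run H
t=40: ready={H} → run H
t=41: ready={H} → run H
t=42: (idle)
t=43: (idle)
t=44: (idle)
t=45: (idle)
t=46: (idle)
t=47: (idle)
t=48: (idle)
t=49: (idle)

completion order = A, B, G, D, F, E, C, H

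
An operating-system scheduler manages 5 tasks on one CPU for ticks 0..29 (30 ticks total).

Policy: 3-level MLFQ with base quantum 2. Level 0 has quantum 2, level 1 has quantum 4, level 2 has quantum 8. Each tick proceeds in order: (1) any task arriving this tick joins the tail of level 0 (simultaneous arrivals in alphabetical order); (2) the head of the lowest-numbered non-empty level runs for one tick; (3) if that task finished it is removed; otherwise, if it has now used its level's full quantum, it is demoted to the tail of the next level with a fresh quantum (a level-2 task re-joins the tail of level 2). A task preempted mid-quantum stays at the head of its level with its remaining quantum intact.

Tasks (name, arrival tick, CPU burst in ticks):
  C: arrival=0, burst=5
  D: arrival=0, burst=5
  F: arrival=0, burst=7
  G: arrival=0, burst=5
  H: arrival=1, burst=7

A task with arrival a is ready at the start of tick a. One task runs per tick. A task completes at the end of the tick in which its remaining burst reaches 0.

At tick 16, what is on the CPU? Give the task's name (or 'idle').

t=0: L0/L1/L2 = CDFG/-/- → run C
t=1: L0/L1/L2 = CDFGH/-/- → run C
t=2: L0/L1/L2 = DFGH/C/- → run D
t=3: L0/L1/L2 = DFGH/C/- → run D
t=4: L0/L1/L2 = FGH/CD/- → run F
t=5: L0/L1/L2 = FGH/CD/- → run F
t=6: L0/L1/L2 = GH/CDF/- → run G
t=7: L0/L1/L2 = GH/CDF/- → run G
t=8: L0/L1/L2 = H/CDFG/- → run H
t=9: L0/L1/L2 = H/CDFG/- → run H
t=10: L0/L1/L2 = -/CDFGH/- → run C
t=11: L0/L1/L2 = -/CDFGH/- → run C
t=12: L0/L1/L2 = -/CDFGH/- → run C
t=13: L0/L1/L2 = -/DFGH/- → run D
t=14: L0/L1/L2 = -/DFGH/- → run D
t=15: L0/L1/L2 = -/DFGH/- → run D
t=16: L0/L1/L2 = -/FGH/- → run F
t=17: L0/L1/L2 = -/FGH/- → run F
t=18: L0/L1/L2 = -/FGH/- → run F
t=19: L0/L1/L2 = -/FGH/- → run F
t=20: L0/L1/L2 = -/GH/F → run G
t=21: L0/L1/L2 = -/GH/F → run G
t=22: L0/L1/L2 = -/GH/F → run G
t=23: L0/L1/L2 = -/H/F → run H
t=24: L0/L1/L2 = -/H/F → run H
t=25: L0/L1/L2 = -/H/F → run H
t=26: L0/L1/L2 = -/H/F → run H
t=27: L0/L1/L2 = -/-/FH → run F
t=28: L0/L1/L2 = -/-/H → run H
t=29: (idle)

running at tick 16 = F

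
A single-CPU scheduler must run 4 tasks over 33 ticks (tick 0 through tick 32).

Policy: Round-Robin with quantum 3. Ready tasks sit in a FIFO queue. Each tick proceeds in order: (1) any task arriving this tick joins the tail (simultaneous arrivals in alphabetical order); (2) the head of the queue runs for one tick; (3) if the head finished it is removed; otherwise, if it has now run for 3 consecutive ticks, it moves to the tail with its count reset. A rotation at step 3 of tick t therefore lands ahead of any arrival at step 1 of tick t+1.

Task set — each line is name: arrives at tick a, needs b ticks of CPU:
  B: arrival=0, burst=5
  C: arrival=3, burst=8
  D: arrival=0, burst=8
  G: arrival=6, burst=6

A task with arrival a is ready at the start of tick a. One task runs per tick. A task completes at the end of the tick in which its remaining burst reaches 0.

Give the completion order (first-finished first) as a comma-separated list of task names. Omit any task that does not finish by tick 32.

completion order = B, D, G, C

t=0: queue=[B,D] q_used=0 → run B
t=1: queue=[B,D] q_used=1 → run B
t=2: queue=[B,D] q_used=2 → run B
t=3: queue=[D,B,C] q_used=0 → run D
t=4: queue=[D,B,C] q_used=1 → run D
t=5: queue=[D,B,C] q_used=2 → run D
t=6: queue=[B,C,D,G] q_used=0 → run B
t=7: queue=[B,C,D,G] q_used=1 → run B
t=8: queue=[C,D,G] q_used=0 → run C
t=9: queue=[C,D,G] q_used=1 → run C
t=10: queue=[C,D,G] q_used=2 → run C
t=11: queue=[D,G,C] q_used=0 → run D
t=12: queue=[D,G,C] q_used=1 → run D
t=13: queue=[D,G,C] q_used=2 → run D
t=14: queue=[G,C,D] q_used=0 → run G
t=15: queue=[G,C,D] q_used=1 → run G
t=16: queue=[G,C,D] q_used=2 → run G
t=17: queue=[C,D,G] q_used=0 → run C
t=18: queue=[C,D,G] q_used=1 → run C
t=19: queue=[C,D,G] q_used=2 → run C
t=20: queue=[D,G,C] q_used=0 → run D
t=21: queue=[D,G,C] q_used=1 → run D
t=22: queue=[G,C] q_used=0 → run G
t=23: queue=[G,C] q_used=1 → run G
t=24: queue=[G,C] q_used=2 → run G
t=25: queue=[C] q_used=0 → run C
t=26: queue=[C] q_used=1 → run C
t=27: (idle)
t=28: (idle)
t=29: (idle)
t=30: (idle)
t=31: (idle)
t=32: (idle)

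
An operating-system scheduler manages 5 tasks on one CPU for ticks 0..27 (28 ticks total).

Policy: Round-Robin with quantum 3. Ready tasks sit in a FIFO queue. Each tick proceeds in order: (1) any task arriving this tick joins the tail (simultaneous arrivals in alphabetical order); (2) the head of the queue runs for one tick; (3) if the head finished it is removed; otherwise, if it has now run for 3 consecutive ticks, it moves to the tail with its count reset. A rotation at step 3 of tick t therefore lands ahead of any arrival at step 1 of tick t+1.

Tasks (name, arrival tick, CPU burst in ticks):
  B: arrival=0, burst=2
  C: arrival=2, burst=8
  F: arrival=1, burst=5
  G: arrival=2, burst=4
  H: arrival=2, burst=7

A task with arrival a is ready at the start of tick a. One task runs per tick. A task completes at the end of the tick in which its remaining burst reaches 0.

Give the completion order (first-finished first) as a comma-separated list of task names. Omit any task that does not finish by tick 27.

completion order = B, F, G, C, H

t=0: queue=[B] q_used=0 → run B
t=1: queue=[B,F] q_used=1 → run B
t=2: queue=[F,C,G,H] q_used=0 → run F
t=3: queue=[F,C,G,H] q_used=1 → run F
t=4: queue=[F,C,G,H] q_used=2 → run F
t=5: queue=[C,G,H,F] q_used=0 → run C
t=6: queue=[C,G,H,F] q_used=1 → run C
t=7: queue=[C,G,H,F] q_used=2 → run C
t=8: queue=[G,H,F,C] q_used=0 → run G
t=9: queue=[G,H,F,C] q_used=1 → run G
t=10: queue=[G,H,F,C] q_used=2 → run G
t=11: queue=[H,F,C,G] q_used=0 → run H
t=12: queue=[H,F,C,G] q_used=1 → run H
t=13: queue=[H,F,C,G] q_used=2 → run H
t=14: queue=[F,C,G,H] q_used=0 → run F
t=15: queue=[F,C,G,H] q_used=1 → run F
t=16: queue=[C,G,H] q_used=0 → run C
t=17: queue=[C,G,H] q_used=1 → run C
t=18: queue=[C,G,H] q_used=2 → run C
t=19: queue=[G,H,C] q_used=0 → run G
t=20: queue=[H,C] q_used=0 → run H
t=21: queue=[H,C] q_used=1 → run H
t=22: queue=[H,C] q_used=2 → run H
t=23: queue=[C,H] q_used=0 → run C
t=24: queue=[C,H] q_used=1 → run C
t=25: queue=[H] q_used=0 → run H
t=26: (idle)
t=27: (idle)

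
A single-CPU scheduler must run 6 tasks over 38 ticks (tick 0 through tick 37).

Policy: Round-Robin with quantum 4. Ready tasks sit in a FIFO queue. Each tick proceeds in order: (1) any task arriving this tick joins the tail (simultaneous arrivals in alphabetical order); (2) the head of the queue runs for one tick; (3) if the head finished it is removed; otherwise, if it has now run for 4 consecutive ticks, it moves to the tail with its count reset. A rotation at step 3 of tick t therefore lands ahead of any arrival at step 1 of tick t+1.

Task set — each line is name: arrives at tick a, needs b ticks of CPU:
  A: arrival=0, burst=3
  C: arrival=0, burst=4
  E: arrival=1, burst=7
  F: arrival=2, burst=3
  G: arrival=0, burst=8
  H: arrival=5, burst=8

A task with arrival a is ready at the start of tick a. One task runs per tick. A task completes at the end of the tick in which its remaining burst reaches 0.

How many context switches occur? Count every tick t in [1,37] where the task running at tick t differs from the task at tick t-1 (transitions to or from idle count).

t=0: queue=[A,C,G] q_used=0 → run A
t=1: queue=[A,C,G,E] q_used=1 → run A
t=2: queue=[A,C,G,E,F] q_used=2 → run A
t=3: queue=[C,G,E,F] q_used=0 → run C
t=4: queue=[C,G,E,F] q_used=1 → run C
t=5: queue=[C,G,E,F,H] q_used=2 → run C
t=6: queue=[C,G,E,F,H] q_used=3 → run C
t=7: queue=[G,E,F,H] q_used=0 → run G
t=8: queue=[G,E,F,H] q_used=1 → run G
t=9: queue=[G,E,F,H] q_used=2 → run G
t=10: queue=[G,E,F,H] q_used=3 → run G
t=11: queue=[E,F,H,G] q_used=0 → run E
t=12: queue=[E,F,H,G] q_used=1 → run E
t=13: queue=[E,F,H,G] q_used=2 → run E
t=14: queue=[E,F,H,G] q_used=3 → run E
t=15: queue=[F,H,G,E] q_used=0 → run F
t=16: queue=[F,H,G,E] q_used=1 → run F
t=17: queue=[F,H,G,E] q_used=2 → run F
t=18: queue=[H,G,E] q_used=0 → run H
t=19: queue=[H,G,E] q_used=1 → run H
t=20: queue=[H,G,E] q_used=2 → run H
t=21: queue=[H,G,E] q_used=3 → run H
t=22: queue=[G,E,H] q_used=0 → run G
t=23: queue=[G,E,H] q_used=1 → run G
t=24: queue=[G,E,H] q_used=2 → run G
t=25: queue=[G,E,H] q_used=3 → run G
t=26: queue=[E,H] q_used=0 → run E
t=27: queue=[E,H] q_used=1 → run E
t=28: queue=[E,H] q_used=2 → run E
t=29: queue=[H] q_used=0 → run H
t=30: queue=[H] q_used=1 → run H
t=31: queue=[H] q_used=2 → run H
t=32: queue=[H] q_used=3 → run H
t=33: (idle)
t=34: (idle)
t=35: (idle)
t=36: (idle)
t=37: (idle)

context switches = 9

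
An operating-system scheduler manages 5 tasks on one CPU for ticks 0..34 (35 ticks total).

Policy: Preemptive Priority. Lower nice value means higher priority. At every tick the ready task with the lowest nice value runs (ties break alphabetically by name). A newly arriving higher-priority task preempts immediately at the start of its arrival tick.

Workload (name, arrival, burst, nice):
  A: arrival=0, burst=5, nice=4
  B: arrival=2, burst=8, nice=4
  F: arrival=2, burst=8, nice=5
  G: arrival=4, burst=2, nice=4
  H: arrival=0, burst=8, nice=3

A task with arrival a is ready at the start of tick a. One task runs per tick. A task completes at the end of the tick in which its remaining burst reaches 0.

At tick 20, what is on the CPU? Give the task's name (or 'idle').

running at tick 20 = B

t=0: ready={A,H} → run H
t=1: ready={A,H} → run H
t=2: ready={A,B,F,H} → run H
t=3: ready={A,B,F,H} → run H
t=4: ready={A,B,F,G,H} → run H
t=5: ready={A,B,F,G,H} → run H
t=6: ready={A,B,F,G,H} → run H
t=7: ready={A,B,F,G,H} → run H
t=8: ready={A,B,F,G} → run A
t=9: ready={A,B,F,G} → run A
t=10: ready={A,B,F,G} → run A
t=11: ready={A,B,F,G} → run A
t=12: ready={A,B,F,G} → run A
t=13: ready={B,F,G} → run B
t=14: ready={B,F,G} → run B
t=15: ready={B,F,G} → run B
t=16: ready={B,F,G} → run B
t=17: ready={B,F,G} → run B
t=18: ready={B,F,G} → run B
t=19: ready={B,F,G} → run B
t=20: ready={B,F,G} → run B
t=21: ready={F,G} → run G
t=22: ready={F,G} → run G
t=23: ready={F} → run F
t=24: ready={F} → run F
t=25: ready={F} → run F
t=26: ready={F} → run F
t=27: ready={F} → run F
t=28: ready={F} → run F
t=29: ready={F} → run F
t=30: ready={F} → run F
t=31: (idle)
t=32: (idle)
t=33: (idle)
t=34: (idle)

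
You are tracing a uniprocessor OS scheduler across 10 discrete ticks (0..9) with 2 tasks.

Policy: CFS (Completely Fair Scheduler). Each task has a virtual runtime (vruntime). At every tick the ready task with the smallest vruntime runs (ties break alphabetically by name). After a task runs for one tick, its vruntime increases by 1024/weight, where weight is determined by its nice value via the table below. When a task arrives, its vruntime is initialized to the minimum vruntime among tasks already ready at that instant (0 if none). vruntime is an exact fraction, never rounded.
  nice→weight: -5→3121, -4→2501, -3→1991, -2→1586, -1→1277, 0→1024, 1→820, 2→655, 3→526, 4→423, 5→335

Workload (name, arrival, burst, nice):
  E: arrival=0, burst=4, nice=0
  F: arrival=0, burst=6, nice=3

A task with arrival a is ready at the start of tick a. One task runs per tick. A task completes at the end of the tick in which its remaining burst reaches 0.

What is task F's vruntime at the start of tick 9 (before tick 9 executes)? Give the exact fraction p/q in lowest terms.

vruntime(F, start of tick 9) = 2560/263

t=0: vr[E=0 F=0] → run E
t=1: vr[E=1 F=0] → run F
t=2: vr[E=1 F=512/263] → run E
t=3: vr[E=2 F=512/263] → run F
t=4: vr[E=2 F=1024/263] → run E
t=5: vr[E=3 F=1024/263] → run E
t=6: vr[F=1024/263] → run F
t=7: vr[F=1536/263] → run F
t=8: vr[F=2048/263] → run F
t=9: vr[F=2560/263] → run F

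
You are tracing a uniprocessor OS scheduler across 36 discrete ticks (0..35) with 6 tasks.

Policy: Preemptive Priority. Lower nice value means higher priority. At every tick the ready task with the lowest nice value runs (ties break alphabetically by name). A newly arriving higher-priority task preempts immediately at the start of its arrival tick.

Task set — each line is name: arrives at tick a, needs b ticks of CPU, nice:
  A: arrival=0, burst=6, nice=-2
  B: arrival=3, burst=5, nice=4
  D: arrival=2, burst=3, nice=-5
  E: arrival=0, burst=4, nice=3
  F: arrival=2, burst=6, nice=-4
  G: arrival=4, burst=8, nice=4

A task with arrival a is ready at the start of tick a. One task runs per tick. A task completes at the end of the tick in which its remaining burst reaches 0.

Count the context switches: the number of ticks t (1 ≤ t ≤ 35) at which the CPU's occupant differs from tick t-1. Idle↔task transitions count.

t=0: ready={A,E} → run A
t=1: ready={A,E} → run A
t=2: ready={A,D,E,F} → run D
t=3: ready={A,B,D,E,F} → run D
t=4: ready={A,B,D,E,F,G} → run D
t=5: ready={A,B,E,F,G} → run F
t=6: ready={A,B,E,F,G} → run F
t=7: ready={A,B,E,F,G} → run F
t=8: ready={A,B,E,F,G} → run F
t=9: ready={A,B,E,F,G} → run F
t=10: ready={A,B,E,F,G} → run F
t=11: ready={A,B,E,G} → run A
t=12: ready={A,B,E,G} → run A
t=13: ready={A,B,E,G} → run A
t=14: ready={A,B,E,G} → run A
t=15: ready={B,E,G} → run E
t=16: ready={B,E,G} → run E
t=17: ready={B,E,G} → run E
t=18: ready={B,E,G} → run E
t=19: ready={B,G} → run B
t=20: ready={B,G} → run B
t=21: ready={B,G} → run B
t=22: ready={B,G} → run B
t=23: ready={B,G} → run B
t=24: ready={G} → run G
t=25: ready={G} → run G
t=26: ready={G} → run G
t=27: ready={G} → run G
t=28: ready={G} → run G
t=29: ready={G} → run G
t=30: ready={G} → run G
t=31: ready={G} → run G
t=32: (idle)
t=33: (idle)
t=34: (idle)
t=35: (idle)

context switches = 7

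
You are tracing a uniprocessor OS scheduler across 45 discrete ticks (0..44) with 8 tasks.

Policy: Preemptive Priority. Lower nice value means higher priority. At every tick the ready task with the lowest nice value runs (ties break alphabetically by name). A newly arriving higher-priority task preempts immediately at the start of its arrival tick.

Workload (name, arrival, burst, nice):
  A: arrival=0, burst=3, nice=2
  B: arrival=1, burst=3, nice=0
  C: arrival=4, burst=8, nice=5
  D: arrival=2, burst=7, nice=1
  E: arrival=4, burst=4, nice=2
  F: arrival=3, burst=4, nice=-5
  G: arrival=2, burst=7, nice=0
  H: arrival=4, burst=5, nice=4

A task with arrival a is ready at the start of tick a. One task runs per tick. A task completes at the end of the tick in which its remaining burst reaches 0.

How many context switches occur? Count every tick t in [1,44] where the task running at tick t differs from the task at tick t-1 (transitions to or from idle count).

context switches = 10

t=0: ready={A} → run A
t=1: ready={A,B} → run B
t=2: ready={A,B,D,G} → run B
t=3: ready={A,B,D,F,G} → run F
t=4: ready={A,B,C,D,E,F,G,H} → run F
t=5: ready={A,B,C,D,E,F,G,H} → run F
t=6: ready={A,B,C,D,E,F,G,H} → run F
t=7: ready={A,B,C,D,E,G,H} → run B
t=8: ready={A,C,D,E,G,H} → run G
t=9: ready={A,C,D,E,G,H} → run G
t=10: ready={A,C,D,E,G,H} → run G
t=11: ready={A,C,D,E,G,H} → run G
t=12: ready={A,C,D,E,G,H} → run G
t=13: ready={A,C,D,E,G,H} → run G
t=14: ready={A,C,D,E,G,H} → run G
t=15: ready={A,C,D,E,H} → run D
t=16: ready={A,C,D,E,H} → run D
t=17: ready={A,C,D,E,H} → run D
t=18: ready={A,C,D,E,H} → run D
t=19: ready={A,C,D,E,H} → run D
t=20: ready={A,C,D,E,H} → run D
t=21: ready={A,C,D,E,H} → run D
t=22: ready={A,C,E,H} → run A
t=23: ready={A,C,E,H} → run A
t=24: ready={C,E,H} → run E
t=25: ready={C,E,H} → run E
t=26: ready={C,E,H} → run E
t=27: ready={C,E,H} → run E
t=28: ready={C,H} → run H
t=29: ready={C,H} → run H
t=30: ready={C,H} → run H
t=31: ready={C,H} → run H
t=32: ready={C,H} → run H
t=33: ready={C} → run C
t=34: ready={C} → run C
t=35: ready={C} → run C
t=36: ready={C} → run C
t=37: ready={C} → run C
t=38: ready={C} → run C
t=39: ready={C} → run C
t=40: ready={C} → run C
t=41: (idle)
t=42: (idle)
t=43: (idle)
t=44: (idle)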